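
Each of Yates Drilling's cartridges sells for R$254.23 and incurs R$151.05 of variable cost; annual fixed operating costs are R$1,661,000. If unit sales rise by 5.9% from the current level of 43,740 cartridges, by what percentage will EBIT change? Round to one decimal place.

+9.3%

Total contribution margin = 43,740 × R$103.18 = R$4,513,093.20.
Operating income = contribution − fixed costs = R$4,513,093.20 − R$1,661,000 = R$2,852,093.20.
So DOL = total CM / EBIT = R$4,513,093.20 / R$2,852,093.20 = 1.5824.
%ΔEBIT = DOL × %ΔSales = 1.5824 × +5.9% = +9.3%.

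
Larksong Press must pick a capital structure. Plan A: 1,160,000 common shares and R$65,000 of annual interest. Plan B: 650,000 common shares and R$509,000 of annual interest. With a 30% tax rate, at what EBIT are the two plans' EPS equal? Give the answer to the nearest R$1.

R$1,074,882

Set EPS_A = EPS_B: (EBIT − R$65,000)(1 − 0.30) ÷ 1,160,000 = (EBIT − R$509,000)(1 − 0.30) ÷ 650,000.
Cancelling (1 − t) and cross-multiplying: 650,000·(EBIT − 65,000) = 1,160,000·(EBIT − 509,000).
EBIT × (1,160,000 − 650,000) = 509,000 × 1,160,000 − 65,000 × 650,000 = 548,190,000,000, so EBIT = 548,190,000,000 ÷ 510,000 = 1,074,882.35.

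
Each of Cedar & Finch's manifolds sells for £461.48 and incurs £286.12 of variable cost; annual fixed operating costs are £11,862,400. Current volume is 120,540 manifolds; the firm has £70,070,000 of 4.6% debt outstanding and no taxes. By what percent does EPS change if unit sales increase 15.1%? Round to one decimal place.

+52.7%

Total contribution margin = 120,540 × £175.36 = £21,137,894.40.
EBIT = £21,137,894.40 − £11,862,400 = £9,275,494.40.
Interest = £3,223,220.00, so EBIT − I = £6,052,274.40.
DCL = total CM / (EBIT − I) = £21,137,894.40 / £6,052,274.40 = 3.4926.
%ΔEPS = DCL × %ΔSales = 3.4926 × +15.1% = +52.7%.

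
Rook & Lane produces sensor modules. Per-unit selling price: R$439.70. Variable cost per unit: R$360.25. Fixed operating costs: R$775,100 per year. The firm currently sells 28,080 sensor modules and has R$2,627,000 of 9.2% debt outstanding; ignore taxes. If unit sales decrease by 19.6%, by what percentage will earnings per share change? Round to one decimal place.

At 28,080 units, contribution = 28,080 × R$79.45 = R$2,230,956.00.
EBIT = R$2,230,956.00 − R$775,100 = R$1,455,856.00.
After interest of R$241,684.00, pre-tax earnings = R$1,214,172.00.
DCL = total CM / (EBIT − I) = R$2,230,956.00 / R$1,214,172.00 = 1.8374.
EPS therefore changes by 1.8374 × (-19.6%) = -36.0%.

-36.0%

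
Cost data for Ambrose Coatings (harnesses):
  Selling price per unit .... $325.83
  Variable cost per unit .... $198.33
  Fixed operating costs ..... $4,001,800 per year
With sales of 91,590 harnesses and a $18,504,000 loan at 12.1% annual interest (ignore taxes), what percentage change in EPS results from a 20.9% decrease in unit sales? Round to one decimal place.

Total contribution margin = 91,590 × $127.50 = $11,677,725.00.
Subtracting fixed costs: EBIT = $11,677,725.00 − $4,001,800 = $7,675,925.00.
After interest of $2,238,984.00, pre-tax earnings = $5,436,941.00.
DCL = total CM / (EBIT − I) = $11,677,725.00 / $5,436,941.00 = 2.1478.
%ΔEPS = DCL × %ΔSales = 2.1478 × -20.9% = -44.9%.

-44.9%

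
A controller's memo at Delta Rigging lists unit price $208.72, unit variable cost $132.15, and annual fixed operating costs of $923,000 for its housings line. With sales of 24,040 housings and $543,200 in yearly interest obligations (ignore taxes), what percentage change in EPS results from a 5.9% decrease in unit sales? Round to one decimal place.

-29.0%

At 24,040 units, contribution = 24,040 × $76.57 = $1,840,742.80.
Operating income = contribution − fixed costs = $1,840,742.80 − $923,000 = $917,742.80.
After interest of $543,200.00, pre-tax earnings = $374,542.80.
Degree of combined leverage = contribution ÷ (EBIT − I) = $1,840,742.80 ÷ $374,542.80 = 4.9146.
%ΔEPS = DCL × %ΔSales = 4.9146 × -5.9% = -29.0%.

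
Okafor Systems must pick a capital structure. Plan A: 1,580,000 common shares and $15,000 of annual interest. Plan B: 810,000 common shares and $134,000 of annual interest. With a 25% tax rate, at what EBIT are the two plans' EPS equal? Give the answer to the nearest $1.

At indifference, (EBIT − 15,000)(1 − t)/1,580,000 = (EBIT − 134,000)(1 − t)/810,000.
The (1 − t) factor cancels: (EBIT − 15,000) × 810,000 = (EBIT − 134,000) × 1,580,000.
EBIT × (1,580,000 − 810,000) = 134,000 × 1,580,000 − 15,000 × 810,000 = 199,570,000,000, so EBIT = 199,570,000,000 ÷ 770,000 = 259,181.82.

$259,182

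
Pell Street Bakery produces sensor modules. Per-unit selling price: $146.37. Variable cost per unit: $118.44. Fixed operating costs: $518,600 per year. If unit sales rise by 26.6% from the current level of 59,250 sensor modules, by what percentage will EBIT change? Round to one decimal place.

+38.7%

Contribution at this volume is 59,250 × $27.93 = $1,654,852.50.
EBIT = $1,654,852.50 − $518,600 = $1,136,252.50.
DOL = contribution ÷ EBIT = $1,654,852.50 ÷ $1,136,252.50 = 1.4564.
So EBIT moves 1.4564 × (+26.6%) = +38.7%.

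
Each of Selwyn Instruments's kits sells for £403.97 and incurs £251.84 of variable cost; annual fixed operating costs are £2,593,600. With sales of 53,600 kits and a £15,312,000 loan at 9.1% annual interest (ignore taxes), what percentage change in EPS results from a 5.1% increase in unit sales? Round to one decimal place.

Total contribution margin = 53,600 × £152.13 = £8,154,168.00.
Operating income = contribution − fixed costs = £8,154,168.00 − £2,593,600 = £5,560,568.00.
Interest = £1,393,392.00, so EBIT − I = £4,167,176.00.
DCL = total CM / (EBIT − I) = £8,154,168.00 / £4,167,176.00 = 1.9568.
EPS therefore changes by 1.9568 × (+5.1%) = +10.0%.

+10.0%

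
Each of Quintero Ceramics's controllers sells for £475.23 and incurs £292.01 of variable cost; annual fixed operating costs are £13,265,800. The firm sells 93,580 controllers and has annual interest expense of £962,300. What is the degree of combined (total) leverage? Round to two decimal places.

At 93,580 units, contribution = 93,580 × £183.22 = £17,145,727.60.
Operating income = contribution − fixed costs = £17,145,727.60 − £13,265,800 = £3,879,927.60. Interest = £962,300.00, so EBIT − I = £2,917,627.60.
DCL = contribution ÷ (EBIT − I) = £17,145,727.60 ÷ £2,917,627.60 = 5.8766.

5.88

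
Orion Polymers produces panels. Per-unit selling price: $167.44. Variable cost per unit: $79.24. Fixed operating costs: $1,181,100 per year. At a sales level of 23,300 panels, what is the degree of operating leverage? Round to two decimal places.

2.35

Total contribution margin = 23,300 × $88.20 = $2,055,060.00.
Subtracting fixed costs: EBIT = $2,055,060.00 − $1,181,100 = $873,960.00.
Degree of operating leverage = $2,055,060.00 / $873,960.00 = 2.3514.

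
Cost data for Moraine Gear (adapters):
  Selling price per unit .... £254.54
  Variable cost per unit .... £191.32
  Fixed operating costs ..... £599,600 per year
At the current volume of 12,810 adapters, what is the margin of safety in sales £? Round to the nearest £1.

£846,513

Contribution margin per unit = £254.54 − £191.32 = £63.22. Break-even units = £599,600 ÷ £63.22 = 9,484.34; break-even revenue = 9,484.34 × £254.54 = £2,414,144.01.
Current sales = 12,810 × £254.54 = £3,260,657.40.
Margin of safety = £3,260,657.40 − £2,414,144.01 = £846,513.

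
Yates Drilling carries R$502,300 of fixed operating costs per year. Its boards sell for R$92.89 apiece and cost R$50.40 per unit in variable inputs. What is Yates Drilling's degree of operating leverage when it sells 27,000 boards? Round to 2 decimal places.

1.78

At 27,000 units, contribution = 27,000 × R$42.49 = R$1,147,230.00.
EBIT = R$1,147,230.00 − R$502,300 = R$644,930.00.
Degree of operating leverage = R$1,147,230.00 / R$644,930.00 = 1.7788.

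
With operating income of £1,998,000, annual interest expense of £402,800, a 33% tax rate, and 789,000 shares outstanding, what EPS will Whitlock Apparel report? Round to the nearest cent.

£1.35

Interest = £402,800.00, so EBT = £1,998,000 − £402,800.00 = £1,595,200.00.
After tax at 33%: net income = £1,595,200.00 × 0.67 = £1,068,784.00.
EPS = £1,068,784.00 ÷ 789,000 = £1.35.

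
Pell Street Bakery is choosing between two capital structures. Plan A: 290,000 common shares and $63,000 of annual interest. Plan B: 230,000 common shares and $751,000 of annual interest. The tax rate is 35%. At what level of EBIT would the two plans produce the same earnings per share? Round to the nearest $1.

At indifference, (EBIT − 63,000)(1 − t)/290,000 = (EBIT − 751,000)(1 − t)/230,000.
Cancelling (1 − t) and cross-multiplying: 230,000·(EBIT − 63,000) = 290,000·(EBIT − 751,000).
Solving, EBIT = (751,000·290,000 − 63,000·230,000) / (290,000 − 230,000) = 203,300,000,000 / 60,000 = 3,388,333.33.

$3,388,333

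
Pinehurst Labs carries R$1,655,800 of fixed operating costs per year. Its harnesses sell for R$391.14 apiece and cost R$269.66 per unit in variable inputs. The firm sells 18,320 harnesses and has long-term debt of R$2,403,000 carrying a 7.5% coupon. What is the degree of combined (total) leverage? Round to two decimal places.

5.71

Total contribution margin = 18,320 × R$121.48 = R$2,225,513.60.
Subtracting fixed costs: EBIT = R$2,225,513.60 − R$1,655,800 = R$569,713.60. Interest = R$180,225.00.
DOL = R$2,225,513.60 ÷ R$569,713.60 = 3.9064; DFL = R$569,713.60 ÷ R$389,488.60 = 1.4627.
DCL = DOL × DFL = 3.9064 × 1.4627 = 5.7139.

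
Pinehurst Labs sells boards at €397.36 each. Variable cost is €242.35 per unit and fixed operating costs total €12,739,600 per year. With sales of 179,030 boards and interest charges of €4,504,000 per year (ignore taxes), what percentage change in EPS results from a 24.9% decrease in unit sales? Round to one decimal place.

At 179,030 units, contribution = 179,030 × €155.01 = €27,751,440.30.
Subtracting fixed costs: EBIT = €27,751,440.30 − €12,739,600 = €15,011,840.30.
Interest = €4,504,000.00, so EBIT − I = €10,507,840.30.
DCL = total CM / (EBIT − I) = €27,751,440.30 / €10,507,840.30 = 2.6410.
EPS therefore changes by 2.6410 × (-24.9%) = -65.8%.

-65.8%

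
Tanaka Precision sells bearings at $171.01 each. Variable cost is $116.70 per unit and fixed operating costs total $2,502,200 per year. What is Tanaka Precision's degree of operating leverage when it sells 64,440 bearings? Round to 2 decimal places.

3.51

Contribution at this volume is 64,440 × $54.31 = $3,499,736.40.
Subtracting fixed costs: EBIT = $3,499,736.40 − $2,502,200 = $997,536.40.
Degree of operating leverage = $3,499,736.40 / $997,536.40 = 3.5084.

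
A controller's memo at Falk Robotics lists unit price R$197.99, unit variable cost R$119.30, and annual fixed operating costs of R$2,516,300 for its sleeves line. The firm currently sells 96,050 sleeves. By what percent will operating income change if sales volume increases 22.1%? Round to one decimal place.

Contribution at this volume is 96,050 × R$78.69 = R$7,558,174.50.
EBIT = R$7,558,174.50 − R$2,516,300 = R$5,041,874.50.
DOL = contribution ÷ EBIT = R$7,558,174.50 ÷ R$5,041,874.50 = 1.4991.
Operating income changes by 1.4991 × +22.1% = +33.1%.

+33.1%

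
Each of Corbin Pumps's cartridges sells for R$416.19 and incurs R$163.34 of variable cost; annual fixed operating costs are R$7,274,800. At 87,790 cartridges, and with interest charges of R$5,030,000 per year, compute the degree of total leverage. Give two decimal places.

2.24

Contribution at this volume is 87,790 × R$252.85 = R$22,197,701.50.
Subtracting fixed costs: EBIT = R$22,197,701.50 − R$7,274,800 = R$14,922,901.50. Interest = R$5,030,000.00, so EBIT − I = R$9,892,901.50.
DCL = contribution ÷ (EBIT − I) = R$22,197,701.50 ÷ R$9,892,901.50 = 2.2438.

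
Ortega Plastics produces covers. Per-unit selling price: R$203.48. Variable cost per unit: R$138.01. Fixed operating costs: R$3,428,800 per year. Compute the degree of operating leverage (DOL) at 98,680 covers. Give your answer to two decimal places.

2.13

At 98,680 units, contribution = 98,680 × R$65.47 = R$6,460,579.60.
Subtracting fixed costs: EBIT = R$6,460,579.60 − R$3,428,800 = R$3,031,779.60.
So DOL = total CM / EBIT = R$6,460,579.60 / R$3,031,779.60 = 2.1310.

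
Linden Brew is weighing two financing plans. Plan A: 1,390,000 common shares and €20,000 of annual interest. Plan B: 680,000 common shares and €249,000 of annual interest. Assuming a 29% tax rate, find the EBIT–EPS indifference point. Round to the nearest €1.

€468,324

At indifference, (EBIT − 20,000)(1 − t)/1,390,000 = (EBIT − 249,000)(1 − t)/680,000.
Cancelling (1 − t) and cross-multiplying: 680,000·(EBIT − 20,000) = 1,390,000·(EBIT − 249,000).
EBIT × (1,390,000 − 680,000) = 249,000 × 1,390,000 − 20,000 × 680,000 = 332,510,000,000, so EBIT = 332,510,000,000 ÷ 710,000 = 468,323.94.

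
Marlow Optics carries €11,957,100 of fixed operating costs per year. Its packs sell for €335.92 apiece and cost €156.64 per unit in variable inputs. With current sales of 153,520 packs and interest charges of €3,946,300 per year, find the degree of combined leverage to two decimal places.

Contribution at this volume is 153,520 × €179.28 = €27,523,065.60.
Operating income = contribution − fixed costs = €27,523,065.60 − €11,957,100 = €15,565,965.60. Interest = €3,946,300.00, so EBIT − I = €11,619,665.60.
DCL = contribution ÷ (EBIT − I) = €27,523,065.60 ÷ €11,619,665.60 = 2.3687.

2.37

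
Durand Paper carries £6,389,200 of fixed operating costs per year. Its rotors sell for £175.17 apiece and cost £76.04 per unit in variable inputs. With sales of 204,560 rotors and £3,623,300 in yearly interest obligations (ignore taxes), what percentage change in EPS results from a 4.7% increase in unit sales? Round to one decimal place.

+9.3%

Contribution at this volume is 204,560 × £99.13 = £20,278,032.80.
Subtracting fixed costs: EBIT = £20,278,032.80 − £6,389,200 = £13,888,832.80.
After interest of £3,623,300.00, pre-tax earnings = £10,265,532.80.
DCL = total CM / (EBIT − I) = £20,278,032.80 / £10,265,532.80 = 1.9754.
EPS therefore changes by 1.9754 × (+4.7%) = +9.3%.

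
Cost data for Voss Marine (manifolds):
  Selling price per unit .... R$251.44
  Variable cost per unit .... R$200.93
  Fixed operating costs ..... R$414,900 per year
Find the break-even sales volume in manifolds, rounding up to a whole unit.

Unit CM = price − variable cost = R$251.44 − R$200.93 = R$50.51.
Units to break even: R$414,900 ÷ R$50.51 = 8,214.22, rounded up to 8,215.

8,215 manifolds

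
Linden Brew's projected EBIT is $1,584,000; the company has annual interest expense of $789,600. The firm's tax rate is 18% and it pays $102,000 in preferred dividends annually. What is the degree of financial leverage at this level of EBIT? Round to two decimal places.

Interest = $789,600.00.
Pre-tax preferred-dividend burden = $102,000 ÷ (1 − 0.18) = $124,390.24.
DFL = EBIT ÷ [EBIT − I − D_p/(1−t)] = $1,584,000 ÷ [$1,584,000 − $789,600.00 − $124,390.24] = $1,584,000 ÷ $670,009.76 = 2.3641.

2.36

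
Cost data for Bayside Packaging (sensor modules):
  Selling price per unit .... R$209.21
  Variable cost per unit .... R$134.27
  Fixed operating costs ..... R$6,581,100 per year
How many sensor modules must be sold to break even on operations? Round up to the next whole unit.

Unit CM = price − variable cost = R$209.21 − R$134.27 = R$74.94.
Break-even Q = R$6,581,100 / R$74.94 = 87,818.25 → 87,819 sensor modules.

87,819 sensor modules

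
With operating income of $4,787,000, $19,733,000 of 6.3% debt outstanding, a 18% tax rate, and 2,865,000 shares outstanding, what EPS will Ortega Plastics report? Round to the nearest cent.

$1.01

Interest = $1,243,179.00, so EBT = $4,787,000 − $1,243,179.00 = $3,543,821.00.
After tax at 18%: net income = $3,543,821.00 × 0.82 = $2,905,933.22.
EPS = $2,905,933.22 ÷ 2,865,000 = $1.01.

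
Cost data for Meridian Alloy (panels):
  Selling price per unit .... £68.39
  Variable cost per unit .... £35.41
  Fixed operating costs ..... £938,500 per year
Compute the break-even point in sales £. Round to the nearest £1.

£1,946,150

CM per unit = £68.39 − £35.41 = £32.98; CM ratio = £32.98 / £68.39 = 0.4822.
Break-even revenue = fixed costs × price ÷ CM = £938,500 × £68.39 ÷ £32.98 = £1,946,150.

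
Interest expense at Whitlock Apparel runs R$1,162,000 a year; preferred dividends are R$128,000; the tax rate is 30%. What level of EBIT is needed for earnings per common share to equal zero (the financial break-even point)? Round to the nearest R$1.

Preferred dividends are paid after tax, so their pre-tax equivalent is R$128,000 ÷ (1 − 0.30) = R$182,857.14.
Financial break-even EBIT = interest + D_p ÷ (1 − t) = R$1,162,000 + R$182,857.14 = R$1,344,857.14.

R$1,344,857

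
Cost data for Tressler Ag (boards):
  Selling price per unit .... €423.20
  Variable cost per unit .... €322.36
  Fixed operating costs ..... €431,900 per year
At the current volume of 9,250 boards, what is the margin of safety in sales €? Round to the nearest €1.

€2,102,025

Contribution margin per unit = €423.20 − €322.36 = €100.84. Break-even units = €431,900 ÷ €100.84 = 4,283.02; break-even revenue = 4,283.02 × €423.20 = €1,812,575.17.
Actual sales revenue = 9,250 × €423.20 = €3,914,600.00.
Margin of safety = €3,914,600.00 − €1,812,575.17 = €2,102,025.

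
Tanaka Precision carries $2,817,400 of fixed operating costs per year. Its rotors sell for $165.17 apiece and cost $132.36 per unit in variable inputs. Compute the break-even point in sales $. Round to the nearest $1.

CM per unit = $165.17 − $132.36 = $32.81; CM ratio = $32.81 / $165.17 = 0.1986.
Break-even sales = FC ÷ CM ratio = $2,817,400 × $165.17 / $32.81 = $14,183,175.

$14,183,175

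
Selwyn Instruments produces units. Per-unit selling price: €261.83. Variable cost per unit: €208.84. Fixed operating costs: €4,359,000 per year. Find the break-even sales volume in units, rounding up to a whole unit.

82,261 units

Unit CM = price − variable cost = €261.83 − €208.84 = €52.99.
Units to break even: €4,359,000 ÷ €52.99 = 82,260.80, rounded up to 82,261.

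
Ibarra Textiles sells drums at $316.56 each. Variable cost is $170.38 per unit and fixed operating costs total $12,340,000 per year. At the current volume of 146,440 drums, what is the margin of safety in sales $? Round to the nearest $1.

Each unit contributes $316.56 − $170.38 = $146.18. Break-even units = $12,340,000 ÷ $146.18 = 84,416.47; break-even revenue = 84,416.47 × $316.56 = $26,722,878.64.
Actual sales revenue = 146,440 × $316.56 = $46,357,046.40.
Margin of safety = $46,357,046.40 − $26,722,878.64 = $19,634,168.

$19,634,168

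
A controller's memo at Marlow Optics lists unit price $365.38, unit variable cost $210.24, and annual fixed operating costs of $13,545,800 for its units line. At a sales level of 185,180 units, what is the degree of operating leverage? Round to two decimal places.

1.89

Total contribution margin = 185,180 × $155.14 = $28,728,825.20.
EBIT = $28,728,825.20 − $13,545,800 = $15,183,025.20.
Degree of operating leverage = $28,728,825.20 / $15,183,025.20 = 1.8922.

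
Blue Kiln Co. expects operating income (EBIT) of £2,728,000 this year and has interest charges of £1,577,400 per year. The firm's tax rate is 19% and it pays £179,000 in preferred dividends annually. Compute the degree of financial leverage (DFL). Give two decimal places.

Annual interest charges come to £1,577,400.00.
Preferred dividends grossed up pre-tax: £179,000 / (1 − 0.19) = £220,987.65.
DFL = EBIT ÷ [EBIT − I − D_p/(1−t)] = £2,728,000 ÷ [£2,728,000 − £1,577,400.00 − £220,987.65] = £2,728,000 ÷ £929,612.35 = 2.9346.

2.93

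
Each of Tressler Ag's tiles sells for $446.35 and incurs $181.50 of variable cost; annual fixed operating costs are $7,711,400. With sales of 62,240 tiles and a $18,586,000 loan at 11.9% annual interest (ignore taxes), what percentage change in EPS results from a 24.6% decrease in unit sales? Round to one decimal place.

-61.8%

Total contribution margin = 62,240 × $264.85 = $16,484,264.00.
Subtracting fixed costs: EBIT = $16,484,264.00 − $7,711,400 = $8,772,864.00.
After interest of $2,211,734.00, pre-tax earnings = $6,561,130.00.
DCL = total CM / (EBIT − I) = $16,484,264.00 / $6,561,130.00 = 2.5124.
EPS therefore changes by 2.5124 × (-24.6%) = -61.8%.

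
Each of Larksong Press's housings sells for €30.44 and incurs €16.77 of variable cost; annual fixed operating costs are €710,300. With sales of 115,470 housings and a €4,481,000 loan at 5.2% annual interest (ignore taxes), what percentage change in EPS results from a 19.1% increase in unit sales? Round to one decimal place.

At 115,470 units, contribution = 115,470 × €13.67 = €1,578,474.90.
EBIT = €1,578,474.90 − €710,300 = €868,174.90.
Interest = €233,012.00, so EBIT − I = €635,162.90.
Degree of combined leverage = contribution ÷ (EBIT − I) = €1,578,474.90 ÷ €635,162.90 = 2.4851.
EPS therefore changes by 2.4851 × (+19.1%) = +47.5%.

+47.5%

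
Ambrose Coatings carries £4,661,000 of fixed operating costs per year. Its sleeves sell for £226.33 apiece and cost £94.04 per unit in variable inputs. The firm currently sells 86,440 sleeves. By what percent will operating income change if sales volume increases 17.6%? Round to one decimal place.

Contribution at this volume is 86,440 × £132.29 = £11,435,147.60.
EBIT = £11,435,147.60 − £4,661,000 = £6,774,147.60.
DOL = contribution ÷ EBIT = £11,435,147.60 ÷ £6,774,147.60 = 1.6881.
Operating income changes by 1.6881 × +17.6% = +29.7%.

+29.7%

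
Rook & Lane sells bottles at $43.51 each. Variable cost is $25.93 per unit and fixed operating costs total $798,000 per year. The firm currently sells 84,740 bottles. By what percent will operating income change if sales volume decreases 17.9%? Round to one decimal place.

-38.5%

Total contribution margin = 84,740 × $17.58 = $1,489,729.20.
EBIT = $1,489,729.20 − $798,000 = $691,729.20.
DOL = contribution ÷ EBIT = $1,489,729.20 ÷ $691,729.20 = 2.1536.
%ΔEBIT = DOL × %ΔSales = 2.1536 × -17.9% = -38.5%.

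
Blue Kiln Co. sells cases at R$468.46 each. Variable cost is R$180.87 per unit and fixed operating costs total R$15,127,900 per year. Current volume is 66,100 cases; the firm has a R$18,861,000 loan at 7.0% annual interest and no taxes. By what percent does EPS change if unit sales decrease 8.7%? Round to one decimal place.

At 66,100 units, contribution = 66,100 × R$287.59 = R$19,009,699.00.
Operating income = contribution − fixed costs = R$19,009,699.00 − R$15,127,900 = R$3,881,799.00.
After interest of R$1,320,270.00, pre-tax earnings = R$2,561,529.00.
DCL = total CM / (EBIT − I) = R$19,009,699.00 / R$2,561,529.00 = 7.4212.
EPS therefore changes by 7.4212 × (-8.7%) = -64.6%.

-64.6%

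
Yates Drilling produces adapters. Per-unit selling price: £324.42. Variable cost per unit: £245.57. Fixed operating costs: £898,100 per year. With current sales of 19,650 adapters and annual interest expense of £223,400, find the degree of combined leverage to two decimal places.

Contribution at this volume is 19,650 × £78.85 = £1,549,402.50.
EBIT = £1,549,402.50 − £898,100 = £651,302.50. Interest = £223,400.00, so EBIT − I = £427,902.50.
DCL = contribution ÷ (EBIT − I) = £1,549,402.50 ÷ £427,902.50 = 3.6209.

3.62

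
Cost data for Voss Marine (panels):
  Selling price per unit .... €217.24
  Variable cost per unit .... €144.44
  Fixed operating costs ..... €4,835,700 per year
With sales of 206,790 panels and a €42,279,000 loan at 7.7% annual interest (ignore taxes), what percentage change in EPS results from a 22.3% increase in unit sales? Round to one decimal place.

+48.2%

At 206,790 units, contribution = 206,790 × €72.80 = €15,054,312.00.
Subtracting fixed costs: EBIT = €15,054,312.00 − €4,835,700 = €10,218,612.00.
Interest = €3,255,483.00, so EBIT − I = €6,963,129.00.
DCL = total CM / (EBIT − I) = €15,054,312.00 / €6,963,129.00 = 2.1620.
%ΔEPS = DCL × %ΔSales = 2.1620 × +22.3% = +48.2%.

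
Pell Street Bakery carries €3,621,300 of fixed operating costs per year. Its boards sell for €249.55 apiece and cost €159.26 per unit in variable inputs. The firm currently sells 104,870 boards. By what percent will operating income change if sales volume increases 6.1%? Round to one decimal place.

+9.9%

Total contribution margin = 104,870 × €90.29 = €9,468,712.30.
Subtracting fixed costs: EBIT = €9,468,712.30 − €3,621,300 = €5,847,412.30.
So DOL = total CM / EBIT = €9,468,712.30 / €5,847,412.30 = 1.6193.
So EBIT moves 1.6193 × (+6.1%) = +9.9%.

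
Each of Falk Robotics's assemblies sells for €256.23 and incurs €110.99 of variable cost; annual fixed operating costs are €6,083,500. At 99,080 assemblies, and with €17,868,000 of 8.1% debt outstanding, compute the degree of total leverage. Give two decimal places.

2.10

Contribution at this volume is 99,080 × €145.24 = €14,390,379.20.
Operating income = contribution − fixed costs = €14,390,379.20 − €6,083,500 = €8,306,879.20. Interest = €1,447,308.00, so EBIT − I = €6,859,571.20.
DCL = contribution ÷ (EBIT − I) = €14,390,379.20 ÷ €6,859,571.20 = 2.0979.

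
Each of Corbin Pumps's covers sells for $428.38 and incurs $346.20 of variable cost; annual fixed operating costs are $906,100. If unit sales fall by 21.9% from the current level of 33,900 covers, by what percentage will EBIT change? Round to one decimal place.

At 33,900 units, contribution = 33,900 × $82.18 = $2,785,902.00.
Subtracting fixed costs: EBIT = $2,785,902.00 − $906,100 = $1,879,802.00.
DOL = contribution ÷ EBIT = $2,785,902.00 ÷ $1,879,802.00 = 1.4820.
%ΔEBIT = DOL × %ΔSales = 1.4820 × -21.9% = -32.5%.

-32.5%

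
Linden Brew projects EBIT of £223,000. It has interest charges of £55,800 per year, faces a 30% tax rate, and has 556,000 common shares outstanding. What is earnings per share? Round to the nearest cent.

£0.21

Interest = £55,800.00, so EBT = £223,000 − £55,800.00 = £167,200.00.
Net income = £167,200.00 × (1 − 0.30) = £117,040.00.
Per share: £117,040.00 / 556,000 shares = £0.21.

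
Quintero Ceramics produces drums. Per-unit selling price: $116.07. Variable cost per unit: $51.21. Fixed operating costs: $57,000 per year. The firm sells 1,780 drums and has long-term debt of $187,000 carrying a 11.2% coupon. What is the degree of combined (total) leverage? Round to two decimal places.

3.08

Total contribution margin = 1,780 × $64.86 = $115,450.80.
Operating income = contribution − fixed costs = $115,450.80 − $57,000 = $58,450.80. Interest = $20,944.00, so EBIT − I = $37,506.80.
DCL = contribution ÷ (EBIT − I) = $115,450.80 ÷ $37,506.80 = 3.0781.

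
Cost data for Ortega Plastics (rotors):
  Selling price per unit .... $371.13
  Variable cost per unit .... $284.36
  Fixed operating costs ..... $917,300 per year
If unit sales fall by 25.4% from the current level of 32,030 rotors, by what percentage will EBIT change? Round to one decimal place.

-37.9%

At 32,030 units, contribution = 32,030 × $86.77 = $2,779,243.10.
Operating income = contribution − fixed costs = $2,779,243.10 − $917,300 = $1,861,943.10.
So DOL = total CM / EBIT = $2,779,243.10 / $1,861,943.10 = 1.4927.
%ΔEBIT = DOL × %ΔSales = 1.4927 × -25.4% = -37.9%.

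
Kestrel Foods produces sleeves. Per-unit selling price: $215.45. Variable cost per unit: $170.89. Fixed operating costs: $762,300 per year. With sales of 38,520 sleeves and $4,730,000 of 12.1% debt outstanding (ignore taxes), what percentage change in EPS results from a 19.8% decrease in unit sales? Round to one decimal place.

-89.0%

At 38,520 units, contribution = 38,520 × $44.56 = $1,716,451.20.
Operating income = contribution − fixed costs = $1,716,451.20 − $762,300 = $954,151.20.
After interest of $572,330.00, pre-tax earnings = $381,821.20.
Degree of combined leverage = contribution ÷ (EBIT − I) = $1,716,451.20 ÷ $381,821.20 = 4.4954.
%ΔEPS = DCL × %ΔSales = 4.4954 × -19.8% = -89.0%.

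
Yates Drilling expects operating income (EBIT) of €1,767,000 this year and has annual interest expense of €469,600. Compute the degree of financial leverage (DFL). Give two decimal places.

1.36

Interest = €469,600.00.
Degree of financial leverage = EBIT / (EBIT − interest) = €1,767,000 / €1,297,400.00 = 1.3620.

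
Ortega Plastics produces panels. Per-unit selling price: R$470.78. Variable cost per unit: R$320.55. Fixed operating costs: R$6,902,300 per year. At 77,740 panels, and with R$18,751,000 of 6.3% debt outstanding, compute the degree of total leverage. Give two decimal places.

3.25

Contribution at this volume is 77,740 × R$150.23 = R$11,678,880.20.
Subtracting fixed costs: EBIT = R$11,678,880.20 − R$6,902,300 = R$4,776,580.20. Interest = R$1,181,313.00, so EBIT − I = R$3,595,267.20.
Degree of total leverage = total CM / (EBIT − interest) = R$11,678,880.20 / R$3,595,267.20 = 3.2484.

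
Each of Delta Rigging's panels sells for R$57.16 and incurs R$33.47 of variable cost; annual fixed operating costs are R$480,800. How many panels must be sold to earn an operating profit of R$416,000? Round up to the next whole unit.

37,856 panels

Unit CM = price − variable cost = R$57.16 − R$33.47 = R$23.69.
Units = (FC + target) / CM = (R$480,800 + R$416,000) / R$23.69 = 37,855.64, so 37,856 panels.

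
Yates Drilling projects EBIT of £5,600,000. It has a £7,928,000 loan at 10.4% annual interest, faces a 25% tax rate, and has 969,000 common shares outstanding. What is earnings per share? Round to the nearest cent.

Interest = £824,512.00, so EBT = £5,600,000 − £824,512.00 = £4,775,488.00.
After tax at 25%: net income = £4,775,488.00 × 0.75 = £3,581,616.00.
EPS = £3,581,616.00 ÷ 969,000 = £3.70.

£3.70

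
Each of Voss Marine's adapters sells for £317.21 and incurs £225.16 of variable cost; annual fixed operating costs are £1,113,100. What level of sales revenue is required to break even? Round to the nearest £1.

£3,835,812

Contribution margin per unit = £317.21 − £225.16 = £92.05, a CM ratio of £92.05 ÷ £317.21 = 0.2902.
Break-even sales = FC ÷ CM ratio = £1,113,100 × £317.21 / £92.05 = £3,835,812.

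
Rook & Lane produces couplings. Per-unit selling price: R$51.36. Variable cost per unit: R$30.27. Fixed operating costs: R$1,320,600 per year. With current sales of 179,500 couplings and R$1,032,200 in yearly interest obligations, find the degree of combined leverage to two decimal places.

Total contribution margin = 179,500 × R$21.09 = R$3,785,655.00.
Subtracting fixed costs: EBIT = R$3,785,655.00 − R$1,320,600 = R$2,465,055.00. Interest = R$1,032,200.00, so EBIT − I = R$1,432,855.00.
DCL = contribution ÷ (EBIT − I) = R$3,785,655.00 ÷ R$1,432,855.00 = 2.6420.

2.64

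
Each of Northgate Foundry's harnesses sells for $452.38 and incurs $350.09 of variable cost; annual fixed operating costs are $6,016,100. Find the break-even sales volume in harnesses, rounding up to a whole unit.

58,815 harnesses

Unit CM = price − variable cost = $452.38 − $350.09 = $102.29.
Break-even volume = fixed costs ÷ CM per unit = $6,016,100 ÷ $102.29 = 58,814.16, so 58,815 harnesses.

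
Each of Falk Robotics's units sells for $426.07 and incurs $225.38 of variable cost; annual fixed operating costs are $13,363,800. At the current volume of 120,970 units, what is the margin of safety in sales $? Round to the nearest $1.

$23,169,999

Contribution margin per unit = $426.07 − $225.38 = $200.69. Break-even units = $13,363,800 ÷ $200.69 = 66,589.27; break-even revenue = 66,589.27 × $426.07 = $28,371,689.00.
Actual sales revenue = 120,970 × $426.07 = $51,541,687.90.
Margin of safety = $51,541,687.90 − $28,371,689.00 = $23,169,999.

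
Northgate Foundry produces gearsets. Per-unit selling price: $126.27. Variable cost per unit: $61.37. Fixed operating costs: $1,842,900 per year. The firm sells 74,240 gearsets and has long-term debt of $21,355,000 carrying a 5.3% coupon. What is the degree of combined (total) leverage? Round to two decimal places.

2.61

Contribution at this volume is 74,240 × $64.90 = $4,818,176.00.
Operating income = contribution − fixed costs = $4,818,176.00 − $1,842,900 = $2,975,276.00. Interest = $1,131,815.00, so EBIT − I = $1,843,461.00.
DCL = contribution ÷ (EBIT − I) = $4,818,176.00 ÷ $1,843,461.00 = 2.6137.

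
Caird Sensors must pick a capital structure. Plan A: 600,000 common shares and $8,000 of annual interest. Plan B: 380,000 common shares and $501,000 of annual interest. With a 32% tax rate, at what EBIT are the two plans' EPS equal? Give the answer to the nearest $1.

Set EPS_A = EPS_B: (EBIT − $8,000)(1 − 0.32) ÷ 600,000 = (EBIT − $501,000)(1 − 0.32) ÷ 380,000.
The (1 − t) factor cancels: (EBIT − 8,000) × 380,000 = (EBIT − 501,000) × 600,000.
Solving, EBIT = (501,000·600,000 − 8,000·380,000) / (600,000 − 380,000) = 297,560,000,000 / 220,000 = 1,352,545.45.

$1,352,545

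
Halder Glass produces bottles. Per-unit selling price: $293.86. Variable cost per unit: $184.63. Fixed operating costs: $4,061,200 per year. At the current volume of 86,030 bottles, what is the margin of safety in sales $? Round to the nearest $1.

$14,354,984

Each unit contributes $293.86 − $184.63 = $109.23. Break-even units = $4,061,200 ÷ $109.23 = 37,180.26; break-even revenue = 37,180.26 × $293.86 = $10,925,791.74.
Current sales = 86,030 × $293.86 = $25,280,775.80.
Margin of safety = $25,280,775.80 − $10,925,791.74 = $14,354,984.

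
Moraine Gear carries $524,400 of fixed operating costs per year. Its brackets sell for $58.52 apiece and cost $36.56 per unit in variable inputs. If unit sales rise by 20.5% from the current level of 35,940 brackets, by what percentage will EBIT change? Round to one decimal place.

At 35,940 units, contribution = 35,940 × $21.96 = $789,242.40.
Subtracting fixed costs: EBIT = $789,242.40 − $524,400 = $264,842.40.
Degree of operating leverage = $789,242.40 / $264,842.40 = 2.9800.
Operating income changes by 2.9800 × +20.5% = +61.1%.

+61.1%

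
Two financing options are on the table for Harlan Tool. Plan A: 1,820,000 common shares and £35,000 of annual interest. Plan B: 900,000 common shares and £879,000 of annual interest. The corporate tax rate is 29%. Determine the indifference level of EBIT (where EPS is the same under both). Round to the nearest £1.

At indifference, (EBIT − 35,000)(1 − t)/1,820,000 = (EBIT − 879,000)(1 − t)/900,000.
Cancelling (1 − t) and cross-multiplying: 900,000·(EBIT − 35,000) = 1,820,000·(EBIT − 879,000).
Solving, EBIT = (879,000·1,820,000 − 35,000·900,000) / (1,820,000 − 900,000) = 1,568,280,000,000 / 920,000 = 1,704,652.17.

£1,704,652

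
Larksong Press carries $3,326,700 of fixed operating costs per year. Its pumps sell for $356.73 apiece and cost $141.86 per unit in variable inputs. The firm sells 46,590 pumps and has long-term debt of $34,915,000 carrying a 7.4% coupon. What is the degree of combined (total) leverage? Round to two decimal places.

At 46,590 units, contribution = 46,590 × $214.87 = $10,010,793.30.
Subtracting fixed costs: EBIT = $10,010,793.30 − $3,326,700 = $6,684,093.30. Interest = $2,583,710.00, so EBIT − I = $4,100,383.30.
Degree of total leverage = total CM / (EBIT − interest) = $10,010,793.30 / $4,100,383.30 = 2.4414.

2.44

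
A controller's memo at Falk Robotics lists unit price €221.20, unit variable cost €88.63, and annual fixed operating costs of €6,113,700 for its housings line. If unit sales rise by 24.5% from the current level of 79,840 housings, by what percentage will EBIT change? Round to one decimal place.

+58.0%

Total contribution margin = 79,840 × €132.57 = €10,584,388.80.
Operating income = contribution − fixed costs = €10,584,388.80 − €6,113,700 = €4,470,688.80.
DOL = contribution ÷ EBIT = €10,584,388.80 ÷ €4,470,688.80 = 2.3675.
%ΔEBIT = DOL × %ΔSales = 2.3675 × +24.5% = +58.0%.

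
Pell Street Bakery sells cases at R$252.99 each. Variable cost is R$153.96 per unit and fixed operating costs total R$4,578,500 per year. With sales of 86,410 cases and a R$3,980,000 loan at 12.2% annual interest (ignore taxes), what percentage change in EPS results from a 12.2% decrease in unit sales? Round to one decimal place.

At 86,410 units, contribution = 86,410 × R$99.03 = R$8,557,182.30.
Subtracting fixed costs: EBIT = R$8,557,182.30 − R$4,578,500 = R$3,978,682.30.
Interest = R$485,560.00, so EBIT − I = R$3,493,122.30.
Degree of combined leverage = contribution ÷ (EBIT − I) = R$8,557,182.30 ÷ R$3,493,122.30 = 2.4497.
EPS therefore changes by 2.4497 × (-12.2%) = -29.9%.

-29.9%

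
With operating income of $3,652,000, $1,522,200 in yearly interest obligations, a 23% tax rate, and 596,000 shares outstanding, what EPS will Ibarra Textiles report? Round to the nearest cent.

$2.75

Interest = $1,522,200.00, so EBT = $3,652,000 − $1,522,200.00 = $2,129,800.00.
Net income = $2,129,800.00 × (1 − 0.23) = $1,639,946.00.
Per share: $1,639,946.00 / 596,000 shares = $2.75.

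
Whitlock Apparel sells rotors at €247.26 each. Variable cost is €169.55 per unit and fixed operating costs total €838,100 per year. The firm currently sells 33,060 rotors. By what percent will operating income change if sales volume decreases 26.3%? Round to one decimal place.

Total contribution margin = 33,060 × €77.71 = €2,569,092.60.
Subtracting fixed costs: EBIT = €2,569,092.60 − €838,100 = €1,730,992.60.
Degree of operating leverage = €2,569,092.60 / €1,730,992.60 = 1.4842.
So EBIT moves 1.4842 × (-26.3%) = -39.0%.

-39.0%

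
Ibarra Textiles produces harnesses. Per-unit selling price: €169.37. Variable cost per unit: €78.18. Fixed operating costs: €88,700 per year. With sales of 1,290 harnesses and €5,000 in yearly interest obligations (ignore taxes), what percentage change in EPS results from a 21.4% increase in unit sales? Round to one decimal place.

+105.2%

At 1,290 units, contribution = 1,290 × €91.19 = €117,635.10.
Operating income = contribution − fixed costs = €117,635.10 − €88,700 = €28,935.10.
After interest of €5,000.00, pre-tax earnings = €23,935.10.
Degree of combined leverage = contribution ÷ (EBIT − I) = €117,635.10 ÷ €23,935.10 = 4.9148.
EPS therefore changes by 4.9148 × (+21.4%) = +105.2%.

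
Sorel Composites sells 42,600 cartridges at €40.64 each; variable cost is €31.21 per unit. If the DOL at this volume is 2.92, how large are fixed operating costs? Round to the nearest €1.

Contribution at this volume is 42,600 × €9.43 = €401,718.00.
DOL = contribution / EBIT, so EBIT = €401,718.00 / 2.92 = €137,574.66.
And FC = contribution − EBIT = €401,718.00 − €137,574.66 = €264,143.

€264,143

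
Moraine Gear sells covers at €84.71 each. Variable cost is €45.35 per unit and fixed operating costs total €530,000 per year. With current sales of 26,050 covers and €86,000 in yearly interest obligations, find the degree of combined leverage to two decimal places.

2.50

Contribution at this volume is 26,050 × €39.36 = €1,025,328.00.
Operating income = contribution − fixed costs = €1,025,328.00 − €530,000 = €495,328.00. Interest = €86,000.00, so EBIT − I = €409,328.00.
Degree of total leverage = total CM / (EBIT − interest) = €1,025,328.00 / €409,328.00 = 2.5049.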